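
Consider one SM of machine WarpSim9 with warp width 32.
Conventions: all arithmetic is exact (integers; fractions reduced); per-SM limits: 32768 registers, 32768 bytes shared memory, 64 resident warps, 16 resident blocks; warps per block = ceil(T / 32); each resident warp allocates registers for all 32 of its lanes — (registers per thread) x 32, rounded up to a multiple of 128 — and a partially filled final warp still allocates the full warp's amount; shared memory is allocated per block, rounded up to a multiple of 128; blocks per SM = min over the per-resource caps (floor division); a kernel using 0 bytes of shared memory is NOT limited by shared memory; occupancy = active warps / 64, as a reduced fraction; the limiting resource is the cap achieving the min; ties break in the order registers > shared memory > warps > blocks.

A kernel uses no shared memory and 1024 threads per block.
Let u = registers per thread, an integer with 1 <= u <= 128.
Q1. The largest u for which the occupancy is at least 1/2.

Answer: u = 32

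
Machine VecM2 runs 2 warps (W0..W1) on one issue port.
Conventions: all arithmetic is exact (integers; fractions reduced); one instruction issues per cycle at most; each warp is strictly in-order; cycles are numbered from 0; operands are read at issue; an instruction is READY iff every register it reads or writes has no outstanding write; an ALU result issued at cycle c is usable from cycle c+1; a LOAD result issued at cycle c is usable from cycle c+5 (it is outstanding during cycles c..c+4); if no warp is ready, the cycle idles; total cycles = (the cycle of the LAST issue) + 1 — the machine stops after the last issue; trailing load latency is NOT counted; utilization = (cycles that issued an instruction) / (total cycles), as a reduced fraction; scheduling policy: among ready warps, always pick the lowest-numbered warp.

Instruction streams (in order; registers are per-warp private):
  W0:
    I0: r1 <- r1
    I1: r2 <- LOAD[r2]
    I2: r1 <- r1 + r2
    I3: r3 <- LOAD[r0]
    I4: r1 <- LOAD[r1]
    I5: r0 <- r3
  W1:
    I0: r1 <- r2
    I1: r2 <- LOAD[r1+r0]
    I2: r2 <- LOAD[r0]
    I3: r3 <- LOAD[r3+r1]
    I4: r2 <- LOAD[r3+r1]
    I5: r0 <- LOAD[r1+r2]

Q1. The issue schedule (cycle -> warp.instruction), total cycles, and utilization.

cycle 0: W0.I0
cycle 1: W0.I1
cycle 2: W1.I0
cycle 3: W1.I1
cycle 4: idle
cycle 5: idle
cycle 6: W0.I2
cycle 7: W0.I3
cycle 8: W0.I4
cycle 9: W1.I2
cycle 10: W1.I3
cycle 11: idle
cycle 12: W0.I5
cycle 13: idle
cycle 14: idle
cycle 15: W1.I4
cycle 16: idle
cycle 17: idle
cycle 18: idle
cycle 19: idle
cycle 20: W1.I5

Answer: 21 cycles, utilization 4/7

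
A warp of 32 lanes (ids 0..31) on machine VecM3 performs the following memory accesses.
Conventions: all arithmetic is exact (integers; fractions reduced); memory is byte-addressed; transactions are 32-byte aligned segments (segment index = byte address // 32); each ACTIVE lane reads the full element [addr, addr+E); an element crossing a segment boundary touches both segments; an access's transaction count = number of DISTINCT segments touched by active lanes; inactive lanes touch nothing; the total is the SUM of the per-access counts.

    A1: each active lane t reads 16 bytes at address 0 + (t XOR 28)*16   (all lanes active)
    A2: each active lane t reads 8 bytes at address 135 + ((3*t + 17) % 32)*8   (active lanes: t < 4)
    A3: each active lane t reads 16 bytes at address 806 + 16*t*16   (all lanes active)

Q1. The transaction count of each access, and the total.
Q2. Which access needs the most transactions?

A1: 16 transactions
A2: 3 transactions
A3: 32 transactions

Answer: 16,3,32; total 51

Answer: A3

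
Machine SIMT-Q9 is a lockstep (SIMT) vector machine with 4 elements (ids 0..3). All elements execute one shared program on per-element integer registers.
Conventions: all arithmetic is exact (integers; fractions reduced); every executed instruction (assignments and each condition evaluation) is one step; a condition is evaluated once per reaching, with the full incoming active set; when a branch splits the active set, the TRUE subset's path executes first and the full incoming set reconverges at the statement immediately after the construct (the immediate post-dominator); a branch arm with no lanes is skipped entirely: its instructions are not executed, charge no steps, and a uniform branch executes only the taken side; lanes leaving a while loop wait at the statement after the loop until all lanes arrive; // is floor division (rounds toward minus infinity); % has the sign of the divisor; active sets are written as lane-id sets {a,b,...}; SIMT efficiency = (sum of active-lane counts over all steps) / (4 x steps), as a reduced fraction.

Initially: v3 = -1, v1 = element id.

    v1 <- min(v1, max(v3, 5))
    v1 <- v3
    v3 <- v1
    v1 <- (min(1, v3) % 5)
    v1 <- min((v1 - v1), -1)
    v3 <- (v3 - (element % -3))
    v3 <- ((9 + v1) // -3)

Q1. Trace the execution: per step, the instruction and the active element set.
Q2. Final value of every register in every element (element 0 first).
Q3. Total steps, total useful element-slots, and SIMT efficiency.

step 0: v1 <- min(v1, max(v3, 5))    {0,1,2,3}
step 1: v1 <- v3                     {0,1,2,3}
step 2: v3 <- v1                     {0,1,2,3}
step 3: v1 <- (min(1, v3) % 5)       {0,1,2,3}
step 4: v1 <- min((v1 - v1), -1)     {0,1,2,3}
step 5: v3 <- (v3 - (element % -3))  {0,1,2,3}
step 6: v3 <- ((9 + v1) // -3)       {0,1,2,3}

Answer: 7 steps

v3: -3,-3,-3,-3
v1: -1,-1,-1,-1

steps = 7; useful = 28; efficiency = 28/28 = 1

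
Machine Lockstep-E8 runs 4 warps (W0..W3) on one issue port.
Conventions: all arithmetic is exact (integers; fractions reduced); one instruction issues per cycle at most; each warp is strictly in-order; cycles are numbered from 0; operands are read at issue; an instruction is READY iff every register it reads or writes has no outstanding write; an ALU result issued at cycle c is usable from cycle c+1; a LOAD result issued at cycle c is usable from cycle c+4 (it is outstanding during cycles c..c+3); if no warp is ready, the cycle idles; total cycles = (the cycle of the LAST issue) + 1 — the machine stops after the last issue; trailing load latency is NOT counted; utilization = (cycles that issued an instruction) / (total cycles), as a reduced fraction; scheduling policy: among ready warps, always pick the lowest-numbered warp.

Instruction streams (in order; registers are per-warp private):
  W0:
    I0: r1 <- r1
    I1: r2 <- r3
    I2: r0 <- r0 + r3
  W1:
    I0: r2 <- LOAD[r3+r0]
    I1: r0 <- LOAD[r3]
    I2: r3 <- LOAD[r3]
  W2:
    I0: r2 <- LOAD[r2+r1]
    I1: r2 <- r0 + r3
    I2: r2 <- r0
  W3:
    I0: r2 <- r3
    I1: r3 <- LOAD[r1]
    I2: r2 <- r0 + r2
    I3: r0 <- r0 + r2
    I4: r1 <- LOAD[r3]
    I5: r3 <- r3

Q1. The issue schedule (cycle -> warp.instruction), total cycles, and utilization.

cycle 0: W0.I0
cycle 1: W0.I1
cycle 2: W0.I2
cycle 3: W1.I0
cycle 4: W1.I1
cycle 5: W1.I2
cycle 6: W2.I0
cycle 7: W3.I0
cycle 8: W3.I1
cycle 9: W3.I2
cycle 10: W2.I1
cycle 11: W2.I2
cycle 12: W3.I3
cycle 13: W3.I4
cycle 14: W3.I5

Answer: 15 cycles, utilization 1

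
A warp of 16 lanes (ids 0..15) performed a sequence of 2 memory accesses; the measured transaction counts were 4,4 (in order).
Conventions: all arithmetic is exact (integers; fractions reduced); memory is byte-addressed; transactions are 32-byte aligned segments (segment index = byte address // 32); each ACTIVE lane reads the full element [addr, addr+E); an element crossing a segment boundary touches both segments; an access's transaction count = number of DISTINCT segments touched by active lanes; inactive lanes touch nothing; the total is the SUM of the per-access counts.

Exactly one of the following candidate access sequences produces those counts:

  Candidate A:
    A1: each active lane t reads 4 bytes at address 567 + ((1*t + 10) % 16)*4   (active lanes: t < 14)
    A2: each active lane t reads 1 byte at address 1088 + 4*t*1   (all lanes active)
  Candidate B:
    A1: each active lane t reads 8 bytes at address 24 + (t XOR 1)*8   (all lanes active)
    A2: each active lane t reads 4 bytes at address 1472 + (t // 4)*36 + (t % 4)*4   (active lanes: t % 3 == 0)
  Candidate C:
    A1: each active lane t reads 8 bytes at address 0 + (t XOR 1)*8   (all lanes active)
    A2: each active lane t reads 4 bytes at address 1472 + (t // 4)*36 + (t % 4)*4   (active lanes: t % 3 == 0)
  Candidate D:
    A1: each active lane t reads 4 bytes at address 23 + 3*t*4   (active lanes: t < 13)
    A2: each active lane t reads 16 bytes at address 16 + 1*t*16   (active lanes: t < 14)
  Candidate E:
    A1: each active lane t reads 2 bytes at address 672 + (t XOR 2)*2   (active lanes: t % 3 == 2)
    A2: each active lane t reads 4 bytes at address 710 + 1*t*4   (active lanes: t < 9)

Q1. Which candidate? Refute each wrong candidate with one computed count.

A: A1 gives 3 transactions, not 4
B: A1 gives 5 transactions, not 4
D: A1 gives 6 transactions, not 4
E: A1 gives 1 transaction, not 4
C: all counts match (4,4)

Answer: C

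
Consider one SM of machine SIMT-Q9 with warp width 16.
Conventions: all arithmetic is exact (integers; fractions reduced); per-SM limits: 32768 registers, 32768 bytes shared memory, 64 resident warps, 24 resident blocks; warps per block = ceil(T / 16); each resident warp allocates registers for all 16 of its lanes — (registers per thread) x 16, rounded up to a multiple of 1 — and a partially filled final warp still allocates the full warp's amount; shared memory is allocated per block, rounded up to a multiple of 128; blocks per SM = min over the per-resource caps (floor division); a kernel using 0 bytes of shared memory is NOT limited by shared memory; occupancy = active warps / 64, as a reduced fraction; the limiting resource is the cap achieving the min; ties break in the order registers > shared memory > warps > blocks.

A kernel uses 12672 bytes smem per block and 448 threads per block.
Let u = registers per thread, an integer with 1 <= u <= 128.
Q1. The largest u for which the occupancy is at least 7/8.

Answer: u = 36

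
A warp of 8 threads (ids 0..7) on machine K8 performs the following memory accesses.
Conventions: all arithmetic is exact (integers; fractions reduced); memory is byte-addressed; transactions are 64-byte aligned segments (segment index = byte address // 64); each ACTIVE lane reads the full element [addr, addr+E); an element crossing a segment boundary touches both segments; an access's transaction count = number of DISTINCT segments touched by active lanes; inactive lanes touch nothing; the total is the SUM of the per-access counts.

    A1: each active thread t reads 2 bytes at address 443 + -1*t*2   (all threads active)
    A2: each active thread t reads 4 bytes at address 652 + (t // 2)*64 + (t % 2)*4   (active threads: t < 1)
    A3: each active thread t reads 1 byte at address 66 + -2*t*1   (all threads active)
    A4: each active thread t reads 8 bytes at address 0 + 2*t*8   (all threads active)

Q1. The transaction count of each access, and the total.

A1: 1 transaction
A2: 1 transaction
A3: 2 transactions
A4: 2 transactions

Answer: 1,1,2,2; total 6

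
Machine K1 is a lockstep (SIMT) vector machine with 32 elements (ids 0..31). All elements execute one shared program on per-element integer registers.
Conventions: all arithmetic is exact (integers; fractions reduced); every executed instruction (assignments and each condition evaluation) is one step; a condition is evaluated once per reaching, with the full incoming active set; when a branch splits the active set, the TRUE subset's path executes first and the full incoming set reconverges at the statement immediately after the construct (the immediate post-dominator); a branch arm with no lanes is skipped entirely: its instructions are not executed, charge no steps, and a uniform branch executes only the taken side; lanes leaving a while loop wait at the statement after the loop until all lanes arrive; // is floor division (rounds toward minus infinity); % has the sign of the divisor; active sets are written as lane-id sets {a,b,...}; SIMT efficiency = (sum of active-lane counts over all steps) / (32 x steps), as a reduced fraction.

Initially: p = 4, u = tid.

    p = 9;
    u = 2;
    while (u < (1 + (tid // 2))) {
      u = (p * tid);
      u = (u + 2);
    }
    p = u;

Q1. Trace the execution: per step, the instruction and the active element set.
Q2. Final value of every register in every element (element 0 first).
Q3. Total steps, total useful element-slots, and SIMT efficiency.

step 0: p <- 9                       {0,1,2,3,4,5,6,7,8,9,10,11,12,13,14,15,16,17,18,19,20,21,22,23,24,25,26,27,28,29,30,31}
step 1: u <- 2                       {0,1,2,3,4,5,6,7,8,9,10,11,12,13,14,15,16,17,18,19,20,21,22,23,24,25,26,27,28,29,30,31}
step 2: eval (u < (1 + (tid // 2)))  {0,1,2,3,4,5,6,7,8,9,10,11,12,13,14,15,16,17,18,19,20,21,22,23,24,25,26,27,28,29,30,31}
step 3: u <- (p * tid)               {4,5,6,7,8,9,10,11,12,13,14,15,16,17,18,19,20,21,22,23,24,25,26,27,28,29,30,31}
step 4: u <- (u + 2)                 {4,5,6,7,8,9,10,11,12,13,14,15,16,17,18,19,20,21,22,23,24,25,26,27,28,29,30,31}
step 5: eval (u < (1 + (tid // 2)))  {4,5,6,7,8,9,10,11,12,13,14,15,16,17,18,19,20,21,22,23,24,25,26,27,28,29,30,31}
step 6: p <- u                       {0,1,2,3,4,5,6,7,8,9,10,11,12,13,14,15,16,17,18,19,20,21,22,23,24,25,26,27,28,29,30,31}

Answer: 7 steps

p: 2,2,2,2,38,47,56,65,74,83,92,101,110,119,128,137,146,155,164,173,182,191,200,209,218,227,236,245,254,263,272,281
u: 2,2,2,2,38,47,56,65,74,83,92,101,110,119,128,137,146,155,164,173,182,191,200,209,218,227,236,245,254,263,272,281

steps = 7; useful = 212; efficiency = 212/224 = 53/56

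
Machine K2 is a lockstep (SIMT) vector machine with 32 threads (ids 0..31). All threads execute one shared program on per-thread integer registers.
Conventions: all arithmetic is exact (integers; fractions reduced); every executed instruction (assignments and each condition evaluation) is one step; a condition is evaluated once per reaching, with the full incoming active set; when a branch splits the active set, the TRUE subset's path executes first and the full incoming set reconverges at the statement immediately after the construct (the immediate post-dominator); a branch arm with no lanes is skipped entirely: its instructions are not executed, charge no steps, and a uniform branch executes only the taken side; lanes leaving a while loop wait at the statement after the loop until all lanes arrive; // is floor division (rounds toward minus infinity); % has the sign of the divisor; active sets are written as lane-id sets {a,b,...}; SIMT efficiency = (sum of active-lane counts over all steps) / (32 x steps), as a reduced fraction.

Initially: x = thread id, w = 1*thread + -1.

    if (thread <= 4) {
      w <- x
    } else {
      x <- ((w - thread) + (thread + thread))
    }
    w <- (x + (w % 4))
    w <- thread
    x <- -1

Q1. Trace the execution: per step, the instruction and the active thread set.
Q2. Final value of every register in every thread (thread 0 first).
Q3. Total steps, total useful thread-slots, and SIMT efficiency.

step 0: eval (thread <= 4)           {0,1,2,3,4,5,6,7,8,9,10,11,12,13,14,15,16,17,18,19,20,21,22,23,24,25,26,27,28,29,30,31}
step 1: w <- x                       {0,1,2,3,4}
step 2: x <- ((w - thread) + (thread + thread)) {5,6,7,8,9,10,11,12,13,14,15,16,17,18,19,20,21,22,23,24,25,26,27,28,29,30,31}
step 3: w <- (x + (w % 4))           {0,1,2,3,4,5,6,7,8,9,10,11,12,13,14,15,16,17,18,19,20,21,22,23,24,25,26,27,28,29,30,31}
step 4: w <- thread                  {0,1,2,3,4,5,6,7,8,9,10,11,12,13,14,15,16,17,18,19,20,21,22,23,24,25,26,27,28,29,30,31}
step 5: x <- -1                      {0,1,2,3,4,5,6,7,8,9,10,11,12,13,14,15,16,17,18,19,20,21,22,23,24,25,26,27,28,29,30,31}

Answer: 6 steps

x: -1,-1,-1,-1,-1,-1,-1,-1,-1,-1,-1,-1,-1,-1,-1,-1,-1,-1,-1,-1,-1,-1,-1,-1,-1,-1,-1,-1,-1,-1,-1,-1
w: 0,1,2,3,4,5,6,7,8,9,10,11,12,13,14,15,16,17,18,19,20,21,22,23,24,25,26,27,28,29,30,31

steps = 6; useful = 160; efficiency = 160/192 = 5/6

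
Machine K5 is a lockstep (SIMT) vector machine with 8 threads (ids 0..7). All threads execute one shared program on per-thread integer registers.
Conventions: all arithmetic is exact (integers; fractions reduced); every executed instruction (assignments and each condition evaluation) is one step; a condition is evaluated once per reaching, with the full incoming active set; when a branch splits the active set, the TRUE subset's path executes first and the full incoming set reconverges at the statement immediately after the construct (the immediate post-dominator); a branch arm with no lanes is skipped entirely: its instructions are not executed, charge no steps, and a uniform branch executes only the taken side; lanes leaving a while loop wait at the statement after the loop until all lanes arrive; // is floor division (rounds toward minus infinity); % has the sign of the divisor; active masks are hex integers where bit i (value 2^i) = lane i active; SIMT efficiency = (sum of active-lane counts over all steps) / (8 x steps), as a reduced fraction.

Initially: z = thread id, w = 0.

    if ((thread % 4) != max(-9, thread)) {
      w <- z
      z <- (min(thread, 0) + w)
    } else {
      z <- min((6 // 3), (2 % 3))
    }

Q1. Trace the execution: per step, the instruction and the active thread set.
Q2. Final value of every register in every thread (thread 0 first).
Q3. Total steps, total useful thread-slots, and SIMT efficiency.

step 0: eval ((thread % 4) != max(-9, thread)) 0xff
step 1: w <- z                       0xf0
step 2: z <- (min(thread, 0) + w)    0xf0
step 3: z <- min((6 // 3), (2 % 3))  0x0f

Answer: 4 steps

z: 2,2,2,2,4,5,6,7
w: 0,0,0,0,4,5,6,7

steps = 4; useful = 20; efficiency = 20/32 = 5/8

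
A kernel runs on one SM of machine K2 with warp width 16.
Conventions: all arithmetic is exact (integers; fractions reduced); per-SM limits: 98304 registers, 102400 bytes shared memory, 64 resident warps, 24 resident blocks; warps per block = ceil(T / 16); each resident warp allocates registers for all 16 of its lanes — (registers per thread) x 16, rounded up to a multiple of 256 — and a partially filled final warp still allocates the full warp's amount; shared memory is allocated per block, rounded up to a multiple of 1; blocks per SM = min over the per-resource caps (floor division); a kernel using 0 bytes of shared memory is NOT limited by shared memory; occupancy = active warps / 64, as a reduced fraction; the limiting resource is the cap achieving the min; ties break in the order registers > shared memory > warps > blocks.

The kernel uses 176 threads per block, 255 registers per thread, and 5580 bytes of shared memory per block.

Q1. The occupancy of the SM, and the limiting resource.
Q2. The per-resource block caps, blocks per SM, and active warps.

Answer: occupancy 11/32, limited by registers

registers: 2 blocks
shared memory: 18 blocks
warps: 5 blocks
blocks: 24 blocks

Answer: 2 blocks, 22 active warps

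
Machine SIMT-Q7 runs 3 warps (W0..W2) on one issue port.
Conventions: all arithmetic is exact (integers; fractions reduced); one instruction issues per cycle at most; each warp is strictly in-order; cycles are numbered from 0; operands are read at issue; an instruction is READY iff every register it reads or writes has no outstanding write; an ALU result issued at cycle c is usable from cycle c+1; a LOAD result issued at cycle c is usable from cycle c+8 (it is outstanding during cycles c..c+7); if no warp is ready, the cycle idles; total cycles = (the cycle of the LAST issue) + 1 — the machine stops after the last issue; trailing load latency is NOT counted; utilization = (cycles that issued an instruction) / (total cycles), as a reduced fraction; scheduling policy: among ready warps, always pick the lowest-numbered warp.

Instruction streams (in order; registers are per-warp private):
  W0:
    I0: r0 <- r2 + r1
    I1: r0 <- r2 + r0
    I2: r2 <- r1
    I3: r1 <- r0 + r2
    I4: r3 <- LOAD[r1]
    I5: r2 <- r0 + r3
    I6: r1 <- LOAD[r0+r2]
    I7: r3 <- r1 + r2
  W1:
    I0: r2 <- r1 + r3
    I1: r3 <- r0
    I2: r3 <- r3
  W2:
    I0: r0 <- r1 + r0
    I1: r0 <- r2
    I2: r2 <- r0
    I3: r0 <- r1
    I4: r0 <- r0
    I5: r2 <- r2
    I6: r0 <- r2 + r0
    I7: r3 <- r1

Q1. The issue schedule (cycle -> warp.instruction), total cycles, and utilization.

cycle 0: W0.I0
cycle 1: W0.I1
cycle 2: W0.I2
cycle 3: W0.I3
cycle 4: W0.I4
cycle 5: W1.I0
cycle 6: W1.I1
cycle 7: W1.I2
cycle 8: W2.I0
cycle 9: W2.I1
cycle 10: W2.I2
cycle 11: W2.I3
cycle 12: W0.I5
cycle 13: W0.I6
cycle 14: W2.I4
cycle 15: W2.I5
cycle 16: W2.I6
cycle 17: W2.I7
cycle 18: idle
cycle 19: idle
cycle 20: idle
cycle 21: W0.I7

Answer: 22 cycles, utilization 19/22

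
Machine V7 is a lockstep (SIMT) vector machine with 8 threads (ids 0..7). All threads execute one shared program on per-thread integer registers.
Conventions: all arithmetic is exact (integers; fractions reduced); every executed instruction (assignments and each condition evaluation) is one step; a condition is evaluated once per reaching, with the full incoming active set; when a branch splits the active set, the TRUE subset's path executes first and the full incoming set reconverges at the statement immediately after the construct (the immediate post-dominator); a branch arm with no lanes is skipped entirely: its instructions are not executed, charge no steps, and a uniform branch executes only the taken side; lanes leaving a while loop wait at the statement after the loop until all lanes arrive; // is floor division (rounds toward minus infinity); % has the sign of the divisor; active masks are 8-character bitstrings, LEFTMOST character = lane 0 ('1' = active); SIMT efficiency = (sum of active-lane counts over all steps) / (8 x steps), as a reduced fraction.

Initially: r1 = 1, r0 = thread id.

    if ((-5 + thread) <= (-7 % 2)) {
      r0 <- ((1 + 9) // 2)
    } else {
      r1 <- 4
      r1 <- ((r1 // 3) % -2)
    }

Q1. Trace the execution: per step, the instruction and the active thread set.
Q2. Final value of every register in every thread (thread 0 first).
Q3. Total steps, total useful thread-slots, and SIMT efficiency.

step 0: eval ((-5 + thread) <= (-7 % 2)) 11111111
step 1: r0 <- ((1 + 9) // 2)         11111110
step 2: r1 <- 4                      00000001
step 3: r1 <- ((r1 // 3) % -2)       00000001

Answer: 4 steps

r1: 1,1,1,1,1,1,1,-1
r0: 5,5,5,5,5,5,5,7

steps = 4; useful = 17; efficiency = 17/32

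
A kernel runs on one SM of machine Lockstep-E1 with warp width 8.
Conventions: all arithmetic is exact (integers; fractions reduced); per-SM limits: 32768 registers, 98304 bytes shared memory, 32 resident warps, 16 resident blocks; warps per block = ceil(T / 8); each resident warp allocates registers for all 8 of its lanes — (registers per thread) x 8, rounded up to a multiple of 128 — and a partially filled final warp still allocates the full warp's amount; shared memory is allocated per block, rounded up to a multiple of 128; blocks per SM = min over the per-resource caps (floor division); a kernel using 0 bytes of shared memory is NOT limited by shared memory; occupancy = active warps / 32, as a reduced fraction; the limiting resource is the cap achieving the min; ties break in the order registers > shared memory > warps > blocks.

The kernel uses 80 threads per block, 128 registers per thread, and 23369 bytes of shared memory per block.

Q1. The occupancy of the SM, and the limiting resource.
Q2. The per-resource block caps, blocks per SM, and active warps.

Answer: occupancy 15/16, limited by registers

registers: 3 blocks
shared memory: 4 blocks
warps: 3 blocks
blocks: 16 blocks

Answer: 3 blocks, 30 active warps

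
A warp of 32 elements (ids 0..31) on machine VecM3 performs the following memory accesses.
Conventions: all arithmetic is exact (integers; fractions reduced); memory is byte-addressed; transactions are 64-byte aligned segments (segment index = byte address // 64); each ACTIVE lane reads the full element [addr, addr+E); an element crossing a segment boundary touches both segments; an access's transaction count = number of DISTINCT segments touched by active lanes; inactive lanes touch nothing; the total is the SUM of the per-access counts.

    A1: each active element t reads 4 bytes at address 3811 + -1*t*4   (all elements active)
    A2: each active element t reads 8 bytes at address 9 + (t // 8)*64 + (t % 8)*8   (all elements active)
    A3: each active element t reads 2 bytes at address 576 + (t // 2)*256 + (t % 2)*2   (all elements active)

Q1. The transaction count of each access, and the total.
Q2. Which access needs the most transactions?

A1: 3 transactions
A2: 5 transactions
A3: 16 transactions

Answer: 3,5,16; total 24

Answer: A3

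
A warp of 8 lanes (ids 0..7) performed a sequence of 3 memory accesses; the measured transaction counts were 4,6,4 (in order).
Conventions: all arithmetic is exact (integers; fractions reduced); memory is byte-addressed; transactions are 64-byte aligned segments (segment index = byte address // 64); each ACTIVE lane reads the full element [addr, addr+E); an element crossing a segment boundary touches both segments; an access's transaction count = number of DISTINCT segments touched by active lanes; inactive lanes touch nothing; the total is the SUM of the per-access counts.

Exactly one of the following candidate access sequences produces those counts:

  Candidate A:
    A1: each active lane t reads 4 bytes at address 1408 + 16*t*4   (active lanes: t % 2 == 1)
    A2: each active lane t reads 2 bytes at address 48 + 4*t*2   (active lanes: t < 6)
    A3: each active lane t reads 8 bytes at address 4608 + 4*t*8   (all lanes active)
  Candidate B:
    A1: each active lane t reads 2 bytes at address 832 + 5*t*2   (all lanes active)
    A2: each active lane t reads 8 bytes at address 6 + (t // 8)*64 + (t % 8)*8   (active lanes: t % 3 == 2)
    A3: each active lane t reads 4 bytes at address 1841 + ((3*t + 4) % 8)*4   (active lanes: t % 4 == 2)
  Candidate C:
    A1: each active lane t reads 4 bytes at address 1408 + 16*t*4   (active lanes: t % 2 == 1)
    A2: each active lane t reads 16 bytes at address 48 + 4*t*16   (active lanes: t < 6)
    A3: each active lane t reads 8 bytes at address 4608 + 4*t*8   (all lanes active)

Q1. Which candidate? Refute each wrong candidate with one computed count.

A: A2 gives 2 transactions, not 6
B: A1 gives 2 transactions, not 4
C: all counts match (4,6,4)

Answer: C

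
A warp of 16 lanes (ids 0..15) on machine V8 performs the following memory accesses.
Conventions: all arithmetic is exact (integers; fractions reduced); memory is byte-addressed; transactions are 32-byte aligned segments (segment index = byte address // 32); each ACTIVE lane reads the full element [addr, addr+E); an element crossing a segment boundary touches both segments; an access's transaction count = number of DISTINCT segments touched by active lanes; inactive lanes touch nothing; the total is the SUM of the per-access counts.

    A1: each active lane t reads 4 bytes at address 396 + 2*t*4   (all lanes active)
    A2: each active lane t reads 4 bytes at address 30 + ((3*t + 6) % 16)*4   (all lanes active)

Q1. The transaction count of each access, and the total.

A1: 5 transactions
A2: 3 transactions

Answer: 5,3; total 8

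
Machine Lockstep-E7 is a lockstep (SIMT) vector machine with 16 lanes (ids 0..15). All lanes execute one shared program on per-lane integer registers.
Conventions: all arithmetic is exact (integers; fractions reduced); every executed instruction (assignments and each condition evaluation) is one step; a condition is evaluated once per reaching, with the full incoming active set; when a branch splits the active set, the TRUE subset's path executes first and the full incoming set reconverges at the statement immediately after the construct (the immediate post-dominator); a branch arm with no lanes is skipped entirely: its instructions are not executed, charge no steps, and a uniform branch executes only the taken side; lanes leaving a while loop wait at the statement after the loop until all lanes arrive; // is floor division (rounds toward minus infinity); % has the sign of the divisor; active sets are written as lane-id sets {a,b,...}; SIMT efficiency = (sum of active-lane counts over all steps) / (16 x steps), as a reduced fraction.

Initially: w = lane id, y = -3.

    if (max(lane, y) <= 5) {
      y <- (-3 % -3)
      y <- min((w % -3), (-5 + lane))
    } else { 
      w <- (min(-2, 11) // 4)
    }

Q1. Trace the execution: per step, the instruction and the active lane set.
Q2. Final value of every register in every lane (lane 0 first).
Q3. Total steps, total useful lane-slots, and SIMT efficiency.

step 0: eval (max(lane, y) <= 5)     {0,1,2,3,4,5,6,7,8,9,10,11,12,13,14,15}
step 1: y <- (-3 % -3)               {0,1,2,3,4,5}
step 2: y <- min((w % -3), (-5 + lane)) {0,1,2,3,4,5}
step 3: w <- (min(-2, 11) // 4)      {6,7,8,9,10,11,12,13,14,15}

Answer: 4 steps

w: 0,1,2,3,4,5,-1,-1,-1,-1,-1,-1,-1,-1,-1,-1
y: -5,-4,-3,-2,-2,-1,-3,-3,-3,-3,-3,-3,-3,-3,-3,-3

steps = 4; useful = 38; efficiency = 38/64 = 19/32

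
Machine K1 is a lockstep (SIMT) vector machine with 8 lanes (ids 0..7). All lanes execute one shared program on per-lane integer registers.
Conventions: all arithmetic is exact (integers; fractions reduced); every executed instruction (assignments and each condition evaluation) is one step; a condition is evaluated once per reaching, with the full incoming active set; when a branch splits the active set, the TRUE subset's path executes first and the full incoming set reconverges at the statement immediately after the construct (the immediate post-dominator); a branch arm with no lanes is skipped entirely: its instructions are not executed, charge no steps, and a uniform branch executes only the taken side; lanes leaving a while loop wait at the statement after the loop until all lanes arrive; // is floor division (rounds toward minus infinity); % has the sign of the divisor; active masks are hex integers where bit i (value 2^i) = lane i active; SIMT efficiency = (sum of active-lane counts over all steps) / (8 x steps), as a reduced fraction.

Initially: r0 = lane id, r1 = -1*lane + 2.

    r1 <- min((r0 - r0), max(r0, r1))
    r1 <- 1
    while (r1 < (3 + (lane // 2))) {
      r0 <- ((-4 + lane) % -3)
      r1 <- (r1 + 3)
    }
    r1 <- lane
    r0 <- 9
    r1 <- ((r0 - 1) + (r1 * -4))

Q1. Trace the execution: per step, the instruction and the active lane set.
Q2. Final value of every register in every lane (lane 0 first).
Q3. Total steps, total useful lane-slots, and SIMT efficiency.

step 0: r1 <- min((r0 - r0), max(r0, r1)) 0xff
step 1: r1 <- 1                      0xff
step 2: eval (r1 < (3 + (lane // 2))) 0xff
step 3: r0 <- ((-4 + lane) % -3)     0xff
step 4: r1 <- (r1 + 3)               0xff
step 5: eval (r1 < (3 + (lane // 2))) 0xff
step 6: r0 <- ((-4 + lane) % -3)     0xf0
step 7: r1 <- (r1 + 3)               0xf0
step 8: eval (r1 < (3 + (lane // 2))) 0xf0
step 9: r1 <- lane                   0xff
step 10: r0 <- 9                      0xff
step 11: r1 <- ((r0 - 1) + (r1 * -4)) 0xff

Answer: 12 steps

r0: 9,9,9,9,9,9,9,9
r1: 8,4,0,-4,-8,-12,-16,-20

steps = 12; useful = 84; efficiency = 84/96 = 7/8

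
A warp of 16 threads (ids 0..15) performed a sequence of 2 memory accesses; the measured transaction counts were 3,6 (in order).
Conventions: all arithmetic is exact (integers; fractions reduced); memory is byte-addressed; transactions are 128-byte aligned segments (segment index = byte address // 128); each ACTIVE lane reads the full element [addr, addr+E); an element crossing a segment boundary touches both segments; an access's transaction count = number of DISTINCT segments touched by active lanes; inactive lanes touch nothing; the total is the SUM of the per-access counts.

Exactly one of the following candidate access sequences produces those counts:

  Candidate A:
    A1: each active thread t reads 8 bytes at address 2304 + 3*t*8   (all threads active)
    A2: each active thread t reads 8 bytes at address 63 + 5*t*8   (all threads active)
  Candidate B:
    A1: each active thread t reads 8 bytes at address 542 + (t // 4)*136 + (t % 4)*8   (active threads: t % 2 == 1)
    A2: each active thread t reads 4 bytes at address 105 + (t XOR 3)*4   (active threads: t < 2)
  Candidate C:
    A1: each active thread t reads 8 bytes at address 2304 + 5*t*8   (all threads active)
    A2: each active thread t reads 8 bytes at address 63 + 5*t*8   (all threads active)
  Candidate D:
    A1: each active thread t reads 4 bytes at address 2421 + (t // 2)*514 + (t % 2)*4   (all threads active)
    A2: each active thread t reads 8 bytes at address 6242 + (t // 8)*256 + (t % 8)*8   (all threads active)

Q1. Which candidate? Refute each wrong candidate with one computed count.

B: A1 gives 4 transactions, not 3
C: A1 gives 5 transactions, not 3
D: A1 gives 12 transactions, not 3
A: all counts match (3,6)

Answer: A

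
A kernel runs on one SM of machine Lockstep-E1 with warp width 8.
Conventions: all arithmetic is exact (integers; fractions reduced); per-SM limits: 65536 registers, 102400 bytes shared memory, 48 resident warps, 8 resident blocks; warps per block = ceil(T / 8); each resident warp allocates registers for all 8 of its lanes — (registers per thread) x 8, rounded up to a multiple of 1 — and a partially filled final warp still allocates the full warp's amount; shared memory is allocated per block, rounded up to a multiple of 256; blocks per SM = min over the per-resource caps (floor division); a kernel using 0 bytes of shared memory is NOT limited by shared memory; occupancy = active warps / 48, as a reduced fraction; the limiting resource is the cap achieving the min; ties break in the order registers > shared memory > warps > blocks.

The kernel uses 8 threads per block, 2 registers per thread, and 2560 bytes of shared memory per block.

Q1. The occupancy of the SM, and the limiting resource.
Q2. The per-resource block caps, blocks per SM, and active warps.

Answer: occupancy 1/6, limited by blocks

registers: 4096 blocks
shared memory: 40 blocks
warps: 48 blocks
blocks: 8 blocks

Answer: 8 blocks, 8 active warps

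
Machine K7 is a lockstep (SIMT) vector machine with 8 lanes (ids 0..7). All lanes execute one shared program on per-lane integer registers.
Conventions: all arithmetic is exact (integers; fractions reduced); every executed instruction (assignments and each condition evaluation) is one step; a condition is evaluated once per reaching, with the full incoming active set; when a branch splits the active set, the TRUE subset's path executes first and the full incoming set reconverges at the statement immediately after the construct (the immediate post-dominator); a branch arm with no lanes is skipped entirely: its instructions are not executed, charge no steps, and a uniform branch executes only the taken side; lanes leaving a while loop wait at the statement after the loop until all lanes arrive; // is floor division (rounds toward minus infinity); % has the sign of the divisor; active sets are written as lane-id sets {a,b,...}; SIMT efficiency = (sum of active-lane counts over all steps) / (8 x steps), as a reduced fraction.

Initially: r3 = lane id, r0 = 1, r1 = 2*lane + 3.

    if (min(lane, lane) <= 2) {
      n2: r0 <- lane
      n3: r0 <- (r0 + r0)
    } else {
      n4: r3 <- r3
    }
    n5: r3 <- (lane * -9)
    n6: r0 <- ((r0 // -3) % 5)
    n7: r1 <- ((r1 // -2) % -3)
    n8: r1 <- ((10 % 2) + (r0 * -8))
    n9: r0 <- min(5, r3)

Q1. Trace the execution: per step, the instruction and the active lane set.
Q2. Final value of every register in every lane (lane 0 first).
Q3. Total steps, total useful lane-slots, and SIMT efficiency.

step 0: eval (min(lane, lane) <= 2)  {0,1,2,3,4,5,6,7}
step 1: r0 <- lane                   {0,1,2}
step 2: r0 <- (r0 + r0)              {0,1,2}
step 3: r3 <- r3                     {3,4,5,6,7}
step 4: r3 <- (lane * -9)            {0,1,2,3,4,5,6,7}
step 5: r0 <- ((r0 // -3) % 5)       {0,1,2,3,4,5,6,7}
step 6: r1 <- ((r1 // -2) % -3)      {0,1,2,3,4,5,6,7}
step 7: r1 <- ((10 % 2) + (r0 * -8)) {0,1,2,3,4,5,6,7}
step 8: r0 <- min(5, r3)             {0,1,2,3,4,5,6,7}

Answer: 9 steps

r3: 0,-9,-18,-27,-36,-45,-54,-63
r0: 0,-9,-18,-27,-36,-45,-54,-63
r1: 0,-32,-24,-32,-32,-32,-32,-32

steps = 9; useful = 59; efficiency = 59/72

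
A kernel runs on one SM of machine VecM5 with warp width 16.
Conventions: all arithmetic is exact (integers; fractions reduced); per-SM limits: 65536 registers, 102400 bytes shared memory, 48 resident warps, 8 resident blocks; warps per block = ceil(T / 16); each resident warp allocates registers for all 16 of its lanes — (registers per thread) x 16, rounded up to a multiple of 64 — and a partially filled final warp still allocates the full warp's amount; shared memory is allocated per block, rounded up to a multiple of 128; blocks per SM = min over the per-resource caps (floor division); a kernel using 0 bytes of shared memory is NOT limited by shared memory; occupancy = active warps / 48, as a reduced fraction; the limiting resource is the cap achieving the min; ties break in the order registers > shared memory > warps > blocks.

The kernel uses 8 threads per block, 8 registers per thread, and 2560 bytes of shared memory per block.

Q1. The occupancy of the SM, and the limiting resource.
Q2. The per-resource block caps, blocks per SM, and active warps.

Answer: occupancy 1/6, limited by blocks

registers: 512 blocks
shared memory: 40 blocks
warps: 48 blocks
blocks: 8 blocks

Answer: 8 blocks, 8 active warps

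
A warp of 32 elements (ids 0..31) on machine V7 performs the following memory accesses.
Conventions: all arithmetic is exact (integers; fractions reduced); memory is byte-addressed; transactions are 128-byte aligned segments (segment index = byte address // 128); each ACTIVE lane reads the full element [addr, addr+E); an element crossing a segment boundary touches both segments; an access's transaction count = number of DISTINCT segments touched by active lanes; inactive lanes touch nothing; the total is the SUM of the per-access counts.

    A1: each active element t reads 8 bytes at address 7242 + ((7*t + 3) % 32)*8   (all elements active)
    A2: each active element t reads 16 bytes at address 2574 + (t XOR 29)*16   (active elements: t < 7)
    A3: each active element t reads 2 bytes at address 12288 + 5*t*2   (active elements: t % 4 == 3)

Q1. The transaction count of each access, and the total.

A1: 3 transactions
A2: 2 transactions
A3: 3 transactions

Answer: 3,2,3; total 8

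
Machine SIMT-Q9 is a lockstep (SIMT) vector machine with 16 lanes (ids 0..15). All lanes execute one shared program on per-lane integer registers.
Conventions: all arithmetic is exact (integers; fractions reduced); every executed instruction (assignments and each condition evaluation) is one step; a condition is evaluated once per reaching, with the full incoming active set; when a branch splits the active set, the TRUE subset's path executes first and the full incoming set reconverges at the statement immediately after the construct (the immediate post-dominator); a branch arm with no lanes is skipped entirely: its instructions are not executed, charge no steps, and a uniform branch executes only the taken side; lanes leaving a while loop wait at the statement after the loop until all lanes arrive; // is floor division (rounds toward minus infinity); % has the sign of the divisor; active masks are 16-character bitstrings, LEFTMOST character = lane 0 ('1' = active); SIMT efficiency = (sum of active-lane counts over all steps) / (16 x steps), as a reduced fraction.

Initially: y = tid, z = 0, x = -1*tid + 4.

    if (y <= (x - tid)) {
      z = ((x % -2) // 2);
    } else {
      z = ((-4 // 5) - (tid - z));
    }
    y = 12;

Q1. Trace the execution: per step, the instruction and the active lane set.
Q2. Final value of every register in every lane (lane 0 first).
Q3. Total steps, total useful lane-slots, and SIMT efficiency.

step 0: eval (y <= (x - tid))        1111111111111111
step 1: z <- ((x % -2) // 2)         1100000000000000
step 2: z <- ((-4 // 5) - (tid - z)) 0011111111111111
step 3: y <- 12                      1111111111111111

Answer: 4 steps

y: 12,12,12,12,12,12,12,12,12,12,12,12,12,12,12,12
z: 0,-1,-3,-4,-5,-6,-7,-8,-9,-10,-11,-12,-13,-14,-15,-16
x: 4,3,2,1,0,-1,-2,-3,-4,-5,-6,-7,-8,-9,-10,-11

steps = 4; useful = 48; efficiency = 48/64 = 3/4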